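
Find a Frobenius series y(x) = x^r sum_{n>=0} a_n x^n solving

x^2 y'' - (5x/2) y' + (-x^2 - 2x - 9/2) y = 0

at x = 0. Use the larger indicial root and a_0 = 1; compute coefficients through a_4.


Write in Frobenius form y'' + (p(x)/x) y' + (q(x)/x^2) y = 0:
  p(x) = -5/2,  q(x) = -x^2 - 2x - 9/2.
Indicial equation: r(r-1) + (-5/2) r + (-9/2) = 0 -> roots r_1 = 9/2, r_2 = -1.
Take r = r_1 = 9/2. Let y(x) = x^r sum_{n>=0} a_n x^n with a_0 = 1.
Substitute y = x^r sum a_n x^n and match x^{r+n}. The recurrence is
  D(n) a_n - 2 a_{n-1} - 1 a_{n-2} = 0,  where D(n) = (r+n)(r+n-1) + (-5/2)(r+n) + (-9/2).
  a_n = [2 a_{n-1} + 1 a_{n-2}] / D(n).
Since the indicial polynomial factors as (r - r_1)(r - r_2), D(n) = (r_1 + n - r_1)(r_1 + n - r_2) = n(n + 11/2).
Evaluating step by step (a_0 = 1):
  n = 1: D(1) = 1(1 + 11/2) = 13/2; numerator = 2(1) = 2; a_1 = (2)/(13/2) = 4/13
  n = 2: D(2) = 2(2 + 11/2) = 15; numerator = 2(4/13) + 1(1) = 21/13; a_2 = (21/13)/(15) = 7/65
  n = 3: D(3) = 3(3 + 11/2) = 51/2; numerator = 2(7/65) + 1(4/13) = 34/65; a_3 = (34/65)/(51/2) = 4/195
  n = 4: D(4) = 4(4 + 11/2) = 38; numerator = 2(4/195) + 1(7/65) = 29/195; a_4 = (29/195)/(38) = 29/7410

r = 9/2; a_0 = 1; a_1 = 4/13; a_2 = 7/65; a_3 = 4/195; a_4 = 29/7410


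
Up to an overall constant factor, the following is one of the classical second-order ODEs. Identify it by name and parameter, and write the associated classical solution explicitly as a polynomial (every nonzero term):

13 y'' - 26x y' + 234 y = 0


All three coefficients share the factor 13; dividing through by 13 gives  y'' - 2x y' + 18 y = 0.
This matches the Hermite equation y'' - 2x y' + 2n y = 0 with 2n = 18, so n = 9; the polynomial solution is H_9(x).
With y = sum_k a_k x^k, matching x^k gives (k+2)(k+1) a_{k+2} = 2(k - n) a_k = 2(k - 9) a_k. The right side vanishes at k = 9, so the series with the parity of 9 terminates at degree 9.
Standard normalization: leading coefficient of H_n is 2^n, so a_9 = 2^9 = 512. Work downward with a_k = (k+1)(k+2) a_{k+2} / (2(k - n)):
  a_7 = (8)(9)(512) / (2(7 - 9)) = 36864/(-4) = -9216
  a_5 = (6)(7)(-9216) / (2(5 - 9)) = -387072/(-8) = 48384
  a_3 = (4)(5)(48384) / (2(3 - 9)) = 967680/(-12) = -80640
  a_1 = (2)(3)(-80640) / (2(1 - 9)) = -483840/(-16) = 30240
Hence H_9(x) = 512 x^9 - 9216 x^7 + 48384 x^5 - 80640 x^3 + 30240 x.

H_9(x); series = 512 x^9 - 9216 x^7 + 48384 x^5 - 80640 x^3 + 30240 x


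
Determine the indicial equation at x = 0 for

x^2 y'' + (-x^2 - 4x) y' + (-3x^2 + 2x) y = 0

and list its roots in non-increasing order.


Divide by x^2 to reach normal form y'' + P_1(x) y' + P_2(x) y = 0 with P_1(x) = -1 - 4/x and P_2(x) = -3 + 2/x.
x = 0 is a singular point because the y'-coefficient -1 - 4/x has a pole at x = 0 and the y-coefficient -3 + 2/x has a pole at x = 0.
It is a regular singular point because x P_1(x) = p(x) = -x - 4 and x^2 P_2(x) = q(x) = -3x^2 + 2x are polynomials, hence analytic at x = 0.
p(0) = -4,  q(0) = 0.
Indicial equation: r(r-1) + p(0) r + q(0) = 0, i.e. r^2 + (p(0) - 1) r + q(0) = 0, i.e. r^2 - 5 r = 0.
Discriminant: (-5)^2 - 4(0) = 25, so r = (5 ± 5)/2.
Solving: r_1 = 5, r_2 = 0.

indicial: r^2 - 5 r = 0; roots r_1 = 5, r_2 = 0


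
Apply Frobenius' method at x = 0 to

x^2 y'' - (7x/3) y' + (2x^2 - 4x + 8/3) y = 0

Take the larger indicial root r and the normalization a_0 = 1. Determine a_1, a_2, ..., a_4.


Write in Frobenius form y'' + (p(x)/x) y' + (q(x)/x^2) y = 0:
  p(x) = -7/3,  q(x) = 2x^2 - 4x + 8/3.
Indicial equation: r(r-1) + (-7/3) r + (8/3) = 0 -> roots r_1 = 2, r_2 = 4/3.
Take r = r_1 = 2. Let y(x) = x^r sum_{n>=0} a_n x^n with a_0 = 1.
Substitute y = x^r sum a_n x^n and match x^{r+n}. The recurrence is
  D(n) a_n - 4 a_{n-1} + 2 a_{n-2} = 0,  where D(n) = (r+n)(r+n-1) + (-7/3)(r+n) + (8/3).
  a_n = [4 a_{n-1} - 2 a_{n-2}] / D(n).
Since the indicial polynomial factors as (r - r_1)(r - r_2), D(n) = (r_1 + n - r_1)(r_1 + n - r_2) = n(n + 2/3).
Evaluating step by step (a_0 = 1):
  n = 1: D(1) = 1(1 + 2/3) = 5/3; numerator = 4(1) = 4; a_1 = (4)/(5/3) = 12/5
  n = 2: D(2) = 2(2 + 2/3) = 16/3; numerator = 4(12/5) - 2(1) = 38/5; a_2 = (38/5)/(16/3) = 57/40
  n = 3: D(3) = 3(3 + 2/3) = 11; numerator = 4(57/40) - 2(12/5) = 9/10; a_3 = (9/10)/(11) = 9/110
  n = 4: D(4) = 4(4 + 2/3) = 56/3; numerator = 4(9/110) - 2(57/40) = -111/44; a_4 = (-111/44)/(56/3) = -333/2464

r = 2; a_0 = 1; a_1 = 12/5; a_2 = 57/40; a_3 = 9/110; a_4 = -333/2464


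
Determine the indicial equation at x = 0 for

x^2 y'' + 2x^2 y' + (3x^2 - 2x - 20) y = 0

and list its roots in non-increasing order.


Divide by x^2 to reach normal form y'' + P_1(x) y' + P_2(x) y = 0 with P_1(x) = 2 and P_2(x) = 3 - 2/x - 20/x^2.
x = 0 is a singular point because the y-coefficient 3 - 2/x - 20/x^2 has a pole at x = 0.
It is a regular singular point because x P_1(x) = p(x) = 2x and x^2 P_2(x) = q(x) = 3x^2 - 2x - 20 are polynomials, hence analytic at x = 0.
p(0) = 0,  q(0) = -20.
Indicial equation: r(r-1) + p(0) r + q(0) = 0, i.e. r^2 + (p(0) - 1) r + q(0) = 0, i.e. r^2 - 1 r - 20 = 0.
Discriminant: (-1)^2 - 4(-20) = 81, so r = (1 ± 9)/2.
Solving: r_1 = 5, r_2 = -4.

indicial: r^2 - 1 r - 20 = 0; roots r_1 = 5, r_2 = -4


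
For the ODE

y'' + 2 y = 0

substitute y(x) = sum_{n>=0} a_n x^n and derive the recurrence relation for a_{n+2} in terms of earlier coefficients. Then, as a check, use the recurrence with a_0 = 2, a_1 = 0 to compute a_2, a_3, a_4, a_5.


Substitute y = sum_n a_n x^n into y'' + (const) y = 0.
y''(x) = sum_{n>=0} (n+2)(n+1) a_{n+2} x^n.
The ODE becomes sum_n [(n+2)(n+1) a_{n+2} + 2 a_n] x^n = 0.
Setting each coefficient to zero gives the recurrence:
  (n+2)(n+1) a_{n+2} + 2 a_n = 0,
  a_{n+2} = -2 / ((n+1)(n+2)) a_n.

Check with a_0 = 2, a_1 = 0 (apply the recurrence for n = 0, 1, 2, 3): a_0 = 2, a_1 = 0, a_2 = -2, a_3 = 0, a_4 = 1/3, a_5 = 0.

a_{n+2} = -2/((n+1)(n+2)) * a_n; check: a_0 = 2, a_1 = 0, a_2 = -2, a_3 = 0, a_4 = 1/3, a_5 = 0


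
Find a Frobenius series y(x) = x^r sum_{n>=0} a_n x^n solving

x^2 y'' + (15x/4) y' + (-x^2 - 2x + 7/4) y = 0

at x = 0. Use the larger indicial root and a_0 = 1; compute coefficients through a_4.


Write in Frobenius form y'' + (p(x)/x) y' + (q(x)/x^2) y = 0:
  p(x) = 15/4,  q(x) = -x^2 - 2x + 7/4.
Indicial equation: r(r-1) + (15/4) r + (7/4) = 0 -> roots r_1 = -1, r_2 = -7/4.
Take r = r_1 = -1. Let y(x) = x^r sum_{n>=0} a_n x^n with a_0 = 1.
Substitute y = x^r sum a_n x^n and match x^{r+n}. The recurrence is
  D(n) a_n - 2 a_{n-1} - 1 a_{n-2} = 0,  where D(n) = (r+n)(r+n-1) + (15/4)(r+n) + (7/4).
  a_n = [2 a_{n-1} + 1 a_{n-2}] / D(n).
Since the indicial polynomial factors as (r - r_1)(r - r_2), D(n) = (r_1 + n - r_1)(r_1 + n - r_2) = n(n + 3/4).
Evaluating step by step (a_0 = 1):
  n = 1: D(1) = 1(1 + 3/4) = 7/4; numerator = 2(1) = 2; a_1 = (2)/(7/4) = 8/7
  n = 2: D(2) = 2(2 + 3/4) = 11/2; numerator = 2(8/7) + 1(1) = 23/7; a_2 = (23/7)/(11/2) = 46/77
  n = 3: D(3) = 3(3 + 3/4) = 45/4; numerator = 2(46/77) + 1(8/7) = 180/77; a_3 = (180/77)/(45/4) = 16/77
  n = 4: D(4) = 4(4 + 3/4) = 19; numerator = 2(16/77) + 1(46/77) = 78/77; a_4 = (78/77)/(19) = 78/1463

r = -1; a_0 = 1; a_1 = 8/7; a_2 = 46/77; a_3 = 16/77; a_4 = 78/1463


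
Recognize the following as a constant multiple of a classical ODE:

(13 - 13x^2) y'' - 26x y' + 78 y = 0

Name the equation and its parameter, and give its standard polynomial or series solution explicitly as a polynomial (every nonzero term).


All three coefficients share the factor 13; dividing through by 13 gives  (1 - x^2) y'' - 2x y' + 6 y = 0.
This matches the Legendre equation (1 - x^2) y'' - 2x y' + n(n+1) y = 0 (note the -2x y' term) with n(n+1) = 6, so n = 2; the polynomial solution is P_2(x).
With y = sum_k a_k x^k, matching x^k gives (k+2)(k+1) a_{k+2} = [k(k+1) - n(n+1)] a_k = (k - 2)(k + 3) a_k. The right side vanishes at k = 2, so the series with the parity of 2 terminates at degree 2.
Standard normalization (P_n(1) = 1): leading coefficient (2n)!/(2^n (n!)^2) = 24/(4*4) = 3/2, so a_2 = 3/2. Work downward with a_k = (k+1)(k+2) a_{k+2} / ((k - 2)(k + 3)):
  a_0 = (1)(2)(3/2) / ((0 - 2)(0 + 3)) = 3/(-6) = -1/2
Hence P_2(x) = 3 x^2/2 - 1/2.

P_2(x); series = 3 x^2/2 - 1/2


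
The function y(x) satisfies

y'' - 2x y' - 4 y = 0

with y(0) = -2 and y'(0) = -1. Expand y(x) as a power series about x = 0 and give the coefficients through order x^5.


Ansatz: y(x) = sum_{n>=0} a_n x^n, so y'(x) = sum_{n>=1} n a_n x^(n-1) and y''(x) = sum_{n>=2} n(n-1) a_n x^(n-2).
Substitute into P(x) y'' + Q(x) y' + R(x) y = 0 with P(x) = 1, Q(x) = -2x, R(x) = -4, and match powers of x.
Initial conditions: a_0 = -2, a_1 = -1.
Setting the coefficient of each power of x to zero and solving order by order (substituting the coefficients already found):
  x^0: 2 a_2 - 4 a_0 = 0  ->  2 a_2 = 4 a_0 = -8  ->  a_2 = -4
  x^1: 6 a_3 - 6 a_1 = 0  ->  6 a_3 = 6 a_1 = -6  ->  a_3 = -1
  x^2: 12 a_4 - 8 a_2 = 0  ->  12 a_4 = 8 a_2 = -32  ->  a_4 = -8/3
  x^3: 20 a_5 - 10 a_3 = 0  ->  20 a_5 = 10 a_3 = -10  ->  a_5 = -1/2
Truncated series: y(x) = -2 - x - 4 x^2 - x^3 - (8/3) x^4 - (1/2) x^5 + O(x^6).

a_0 = -2; a_1 = -1; a_2 = -4; a_3 = -1; a_4 = -8/3; a_5 = -1/2


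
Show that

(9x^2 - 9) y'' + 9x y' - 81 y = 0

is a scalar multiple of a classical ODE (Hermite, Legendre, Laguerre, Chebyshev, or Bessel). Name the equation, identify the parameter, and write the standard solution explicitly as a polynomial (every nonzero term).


All three coefficients share the factor -9; dividing through by -9 gives  (1 - x^2) y'' - x y' + 9 y = 0.
This matches the Chebyshev equation (1 - x^2) y'' - x y' + n^2 y = 0 (note the -x y' term, not -2x y') with n^2 = 9, so n = 3; the polynomial solution is T_3(x).
With y = sum_k a_k x^k, matching x^k gives (k+2)(k+1) a_{k+2} = (k^2 - n^2) a_k = (k - 3)(k + 3) a_k. The right side vanishes at k = 3, so the series with the parity of 3 terminates at degree 3.
Standard normalization: leading coefficient of T_n is 2^(n-1), so a_3 = 2^2 = 4. Work downward with a_k = (k+1)(k+2) a_{k+2} / ((k - 3)(k + 3)):
  a_1 = (2)(3)(4) / ((1 - 3)(1 + 3)) = 24/(-8) = -3
Hence T_3(x) = 4 x^3 - 3 x.

T_3(x); series = 4 x^3 - 3 x


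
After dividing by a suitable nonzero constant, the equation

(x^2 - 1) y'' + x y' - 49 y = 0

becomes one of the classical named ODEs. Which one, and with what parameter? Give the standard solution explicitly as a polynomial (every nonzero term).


All three coefficients share the factor -1; dividing through by -1 gives  (1 - x^2) y'' - x y' + 49 y = 0.
This matches the Chebyshev equation (1 - x^2) y'' - x y' + n^2 y = 0 (note the -x y' term, not -2x y') with n^2 = 49, so n = 7; the polynomial solution is T_7(x).
With y = sum_k a_k x^k, matching x^k gives (k+2)(k+1) a_{k+2} = (k^2 - n^2) a_k = (k - 7)(k + 7) a_k. The right side vanishes at k = 7, so the series with the parity of 7 terminates at degree 7.
Standard normalization: leading coefficient of T_n is 2^(n-1), so a_7 = 2^6 = 64. Work downward with a_k = (k+1)(k+2) a_{k+2} / ((k - 7)(k + 7)):
  a_5 = (6)(7)(64) / ((5 - 7)(5 + 7)) = 2688/(-24) = -112
  a_3 = (4)(5)(-112) / ((3 - 7)(3 + 7)) = -2240/(-40) = 56
  a_1 = (2)(3)(56) / ((1 - 7)(1 + 7)) = 336/(-48) = -7
Hence T_7(x) = 64 x^7 - 112 x^5 + 56 x^3 - 7 x.

T_7(x); series = 64 x^7 - 112 x^5 + 56 x^3 - 7 x


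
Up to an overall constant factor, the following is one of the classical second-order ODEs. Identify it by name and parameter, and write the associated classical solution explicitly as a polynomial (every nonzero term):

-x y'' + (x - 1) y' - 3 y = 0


All three coefficients share the factor -1; dividing through by -1 gives  x y'' + (1 - x) y' + 3 y = 0.
This matches the Laguerre equation x y'' + (1 - x) y' + n y = 0 with n = 3; the polynomial solution is L_3(x).
With y = sum_k a_k x^k, matching x^k gives (k+1)k a_{k+1} + (k+1) a_{k+1} - k a_k + n a_k = 0, i.e. (k+1)^2 a_{k+1} = (k - n) a_k = (k - 3) a_k. The right side vanishes at k = 3, so the series terminates at degree 3.
Standard normalization L_n(0) = 1 gives a_0 = 1. Work upward with a_{k+1} = (k - 3) a_k / (k+1)^2:
  a_1 = (0 - 3)(1) / 1^2 = -3/1 = -3
  a_2 = (1 - 3)(-3) / 2^2 = 6/4 = 3/2
  a_3 = (2 - 3)(3/2) / 3^2 = (-3/2)/9 = -1/6
Hence L_3(x) = -x^3/6 + 3 x^2/2 - 3 x + 1.

L_3(x); series = -x^3/6 + 3 x^2/2 - 3 x + 1


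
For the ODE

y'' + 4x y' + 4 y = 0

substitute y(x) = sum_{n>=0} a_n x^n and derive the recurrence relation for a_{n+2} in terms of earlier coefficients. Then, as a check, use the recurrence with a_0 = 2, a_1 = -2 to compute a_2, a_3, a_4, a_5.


Substitute y = sum_n a_n x^n.
y''(x) has coefficient (n+2)(n+1) a_{n+2} at x^n;
4 x y'(x) has coefficient 4 n a_n at x^n (shift);
4 y(x) has coefficient 4 a_n at x^n.
Matching x^n: (n+2)(n+1) a_{n+2} + (4n + 4) a_n = 0.
Thus a_{n+2} = (-4n - 4) / ((n+1)(n+2)) * a_n.

Check with a_0 = 2, a_1 = -2 (apply the recurrence for n = 0, 1, 2, 3): a_0 = 2, a_1 = -2, a_2 = -4, a_3 = 8/3, a_4 = 4, a_5 = -32/15.

a_(n+2) = (-4n - 4) / ((n+1)(n+2)) * a_n; check: a_0 = 2, a_1 = -2, a_2 = -4, a_3 = 8/3, a_4 = 4, a_5 = -32/15


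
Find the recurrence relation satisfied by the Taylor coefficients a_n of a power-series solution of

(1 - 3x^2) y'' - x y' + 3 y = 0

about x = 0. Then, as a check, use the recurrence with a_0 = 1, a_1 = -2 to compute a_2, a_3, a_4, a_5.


Substitute y = sum_n a_n x^n.
(1 - 3 x^2) y'' contributes (n+2)(n+1) a_{n+2} - 3 n(n-1) a_n at x^n.
-x y'(x) contributes -n a_n at x^n.
3 y(x) contributes 3 a_n at x^n.
Matching x^n: (n+2)(n+1) a_{n+2} + (-3 n(n-1) - n + 3) a_n = 0.
Thus a_{n+2} = (3 n(n-1) + n - 3) / ((n+1)(n+2)) * a_n.

Check with a_0 = 1, a_1 = -2 (apply the recurrence for n = 0, 1, 2, 3): a_0 = 1, a_1 = -2, a_2 = -3/2, a_3 = 2/3, a_4 = -5/8, a_5 = 3/5.

a_(n+2) = (3 n(n-1) + n - 3) / ((n+1)(n+2)) * a_n; check: a_0 = 1, a_1 = -2, a_2 = -3/2, a_3 = 2/3, a_4 = -5/8, a_5 = 3/5


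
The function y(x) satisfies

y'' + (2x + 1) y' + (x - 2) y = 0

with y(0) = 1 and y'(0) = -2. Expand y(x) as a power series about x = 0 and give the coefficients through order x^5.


Ansatz: y(x) = sum_{n>=0} a_n x^n, so y'(x) = sum_{n>=1} n a_n x^(n-1) and y''(x) = sum_{n>=2} n(n-1) a_n x^(n-2).
Substitute into P(x) y'' + Q(x) y' + R(x) y = 0 with P(x) = 1, Q(x) = 2x + 1, R(x) = x - 2, and match powers of x.
Initial conditions: a_0 = 1, a_1 = -2.
Setting the coefficient of each power of x to zero and solving order by order (substituting the coefficients already found):
  x^0: 2 a_2 + a_1 - 2 a_0 = 0  ->  2 a_2 = -a_1 + 2 a_0 = 4  ->  a_2 = 2
  x^1: 6 a_3 + 2 a_2 + a_0 = 0  ->  6 a_3 = -2 a_2 - a_0 = -5  ->  a_3 = -5/6
  x^2: 12 a_4 + 3 a_3 + 2 a_2 + a_1 = 0  ->  12 a_4 = -3 a_3 - 2 a_2 - a_1 = 1/2  ->  a_4 = 1/24
  x^3: 20 a_5 + 4 a_4 + 4 a_3 + a_2 = 0  ->  20 a_5 = -4 a_4 - 4 a_3 - a_2 = 7/6  ->  a_5 = 7/120
Truncated series: y(x) = 1 - 2 x + 2 x^2 - (5/6) x^3 + (1/24) x^4 + (7/120) x^5 + O(x^6).

a_0 = 1; a_1 = -2; a_2 = 2; a_3 = -5/6; a_4 = 1/24; a_5 = 7/120


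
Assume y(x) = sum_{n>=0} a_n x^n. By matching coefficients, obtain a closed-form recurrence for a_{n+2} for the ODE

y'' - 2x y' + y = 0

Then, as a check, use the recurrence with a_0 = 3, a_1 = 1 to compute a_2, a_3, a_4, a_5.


Substitute y = sum_n a_n x^n.
y''(x) has coefficient (n+2)(n+1) a_{n+2} at x^n;
-2 x y'(x) has coefficient -2 n a_n at x^n (shift);
y(x) has coefficient 1 a_n at x^n.
Matching x^n: (n+2)(n+1) a_{n+2} + (-2n + 1) a_n = 0.
Thus a_{n+2} = (2n - 1) / ((n+1)(n+2)) * a_n.

Check with a_0 = 3, a_1 = 1 (apply the recurrence for n = 0, 1, 2, 3): a_0 = 3, a_1 = 1, a_2 = -3/2, a_3 = 1/6, a_4 = -3/8, a_5 = 1/24.

a_(n+2) = (2n - 1) / ((n+1)(n+2)) * a_n; check: a_0 = 3, a_1 = 1, a_2 = -3/2, a_3 = 1/6, a_4 = -3/8, a_5 = 1/24


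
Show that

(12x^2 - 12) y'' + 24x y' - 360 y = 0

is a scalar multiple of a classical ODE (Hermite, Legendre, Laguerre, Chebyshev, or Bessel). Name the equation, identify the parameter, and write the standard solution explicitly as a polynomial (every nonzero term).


All three coefficients share the factor -12; dividing through by -12 gives  (1 - x^2) y'' - 2x y' + 30 y = 0.
This matches the Legendre equation (1 - x^2) y'' - 2x y' + n(n+1) y = 0 (note the -2x y' term) with n(n+1) = 30, so n = 5; the polynomial solution is P_5(x).
With y = sum_k a_k x^k, matching x^k gives (k+2)(k+1) a_{k+2} = [k(k+1) - n(n+1)] a_k = (k - 5)(k + 6) a_k. The right side vanishes at k = 5, so the series with the parity of 5 terminates at degree 5.
Standard normalization (P_n(1) = 1): leading coefficient (2n)!/(2^n (n!)^2) = 3628800/(32*14400) = 63/8, so a_5 = 63/8. Work downward with a_k = (k+1)(k+2) a_{k+2} / ((k - 5)(k + 6)):
  a_3 = (4)(5)(63/8) / ((3 - 5)(3 + 6)) = (315/2)/(-18) = -35/4
  a_1 = (2)(3)(-35/4) / ((1 - 5)(1 + 6)) = (-105/2)/(-28) = 15/8
Hence P_5(x) = 63 x^5/8 - 35 x^3/4 + 15 x/8.

P_5(x); series = 63 x^5/8 - 35 x^3/4 + 15 x/8


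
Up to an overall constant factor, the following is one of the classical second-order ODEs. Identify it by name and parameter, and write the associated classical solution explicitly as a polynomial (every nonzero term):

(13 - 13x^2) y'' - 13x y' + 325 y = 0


All three coefficients share the factor 13; dividing through by 13 gives  (1 - x^2) y'' - x y' + 25 y = 0.
This matches the Chebyshev equation (1 - x^2) y'' - x y' + n^2 y = 0 (note the -x y' term, not -2x y') with n^2 = 25, so n = 5; the polynomial solution is T_5(x).
With y = sum_k a_k x^k, matching x^k gives (k+2)(k+1) a_{k+2} = (k^2 - n^2) a_k = (k - 5)(k + 5) a_k. The right side vanishes at k = 5, so the series with the parity of 5 terminates at degree 5.
Standard normalization: leading coefficient of T_n is 2^(n-1), so a_5 = 2^4 = 16. Work downward with a_k = (k+1)(k+2) a_{k+2} / ((k - 5)(k + 5)):
  a_3 = (4)(5)(16) / ((3 - 5)(3 + 5)) = 320/(-16) = -20
  a_1 = (2)(3)(-20) / ((1 - 5)(1 + 5)) = -120/(-24) = 5
Hence T_5(x) = 16 x^5 - 20 x^3 + 5 x.

T_5(x); series = 16 x^5 - 20 x^3 + 5 x


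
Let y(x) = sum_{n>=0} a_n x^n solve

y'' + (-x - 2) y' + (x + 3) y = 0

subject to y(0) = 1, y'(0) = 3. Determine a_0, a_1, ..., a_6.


Ansatz: y(x) = sum_{n>=0} a_n x^n, so y'(x) = sum_{n>=1} n a_n x^(n-1) and y''(x) = sum_{n>=2} n(n-1) a_n x^(n-2).
Substitute into P(x) y'' + Q(x) y' + R(x) y = 0 with P(x) = 1, Q(x) = -x - 2, R(x) = x + 3, and match powers of x.
Initial conditions: a_0 = 1, a_1 = 3.
Setting the coefficient of each power of x to zero and solving order by order (substituting the coefficients already found):
  x^0: 2 a_2 - 2 a_1 + 3 a_0 = 0  ->  2 a_2 = 2 a_1 - 3 a_0 = 3  ->  a_2 = 3/2
  x^1: 6 a_3 - 4 a_2 + 2 a_1 + a_0 = 0  ->  6 a_3 = 4 a_2 - 2 a_1 - a_0 = -1  ->  a_3 = -1/6
  x^2: 12 a_4 - 6 a_3 + a_2 + a_1 = 0  ->  12 a_4 = 6 a_3 - a_2 - a_1 = -11/2  ->  a_4 = -11/24
  x^3: 20 a_5 - 8 a_4 + a_2 = 0  ->  20 a_5 = 8 a_4 - a_2 = -31/6  ->  a_5 = -31/120
  x^4: 30 a_6 - 10 a_5 - a_4 + a_3 = 0  ->  30 a_6 = 10 a_5 + a_4 - a_3 = -23/8  ->  a_6 = -23/240
Truncated series: y(x) = 1 + 3 x + (3/2) x^2 - (1/6) x^3 - (11/24) x^4 - (31/120) x^5 - (23/240) x^6 + O(x^7).

a_0 = 1; a_1 = 3; a_2 = 3/2; a_3 = -1/6; a_4 = -11/24; a_5 = -31/120; a_6 = -23/240


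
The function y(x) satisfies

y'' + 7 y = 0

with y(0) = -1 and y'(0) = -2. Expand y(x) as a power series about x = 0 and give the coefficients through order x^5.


Ansatz: y(x) = sum_{n>=0} a_n x^n, so y'(x) = sum_{n>=1} n a_n x^(n-1) and y''(x) = sum_{n>=2} n(n-1) a_n x^(n-2).
Substitute into P(x) y'' + Q(x) y' + R(x) y = 0 with P(x) = 1, Q(x) = 0, R(x) = 7, and match powers of x.
Initial conditions: a_0 = -1, a_1 = -2.
Setting the coefficient of each power of x to zero and solving order by order (substituting the coefficients already found):
  x^0: 2 a_2 + 7 a_0 = 0  ->  2 a_2 = -7 a_0 = 7  ->  a_2 = 7/2
  x^1: 6 a_3 + 7 a_1 = 0  ->  6 a_3 = -7 a_1 = 14  ->  a_3 = 7/3
  x^2: 12 a_4 + 7 a_2 = 0  ->  12 a_4 = -7 a_2 = -49/2  ->  a_4 = -49/24
  x^3: 20 a_5 + 7 a_3 = 0  ->  20 a_5 = -7 a_3 = -49/3  ->  a_5 = -49/60
Truncated series: y(x) = -1 - 2 x + (7/2) x^2 + (7/3) x^3 - (49/24) x^4 - (49/60) x^5 + O(x^6).

a_0 = -1; a_1 = -2; a_2 = 7/2; a_3 = 7/3; a_4 = -49/24; a_5 = -49/60


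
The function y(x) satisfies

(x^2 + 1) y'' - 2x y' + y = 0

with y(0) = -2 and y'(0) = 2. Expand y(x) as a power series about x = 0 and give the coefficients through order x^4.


Ansatz: y(x) = sum_{n>=0} a_n x^n, so y'(x) = sum_{n>=1} n a_n x^(n-1) and y''(x) = sum_{n>=2} n(n-1) a_n x^(n-2).
Substitute into P(x) y'' + Q(x) y' + R(x) y = 0 with P(x) = x^2 + 1, Q(x) = -2x, R(x) = 1, and match powers of x.
Initial conditions: a_0 = -2, a_1 = 2.
Setting the coefficient of each power of x to zero and solving order by order (substituting the coefficients already found):
  x^0: 2 a_2 + a_0 = 0  ->  2 a_2 = -a_0 = 2  ->  a_2 = 1
  x^1: 6 a_3 - a_1 = 0  ->  6 a_3 = a_1 = 2  ->  a_3 = 1/3
  x^2: 12 a_4 - a_2 = 0  ->  12 a_4 = a_2 = 1  ->  a_4 = 1/12
Truncated series: y(x) = -2 + 2 x + x^2 + (1/3) x^3 + (1/12) x^4 + O(x^5).

a_0 = -2; a_1 = 2; a_2 = 1; a_3 = 1/3; a_4 = 1/12


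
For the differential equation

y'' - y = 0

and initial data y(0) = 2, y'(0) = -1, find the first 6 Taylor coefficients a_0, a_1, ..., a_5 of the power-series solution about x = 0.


Ansatz: y(x) = sum_{n>=0} a_n x^n, so y'(x) = sum_{n>=1} n a_n x^(n-1) and y''(x) = sum_{n>=2} n(n-1) a_n x^(n-2).
Substitute into P(x) y'' + Q(x) y' + R(x) y = 0 with P(x) = 1, Q(x) = 0, R(x) = -1, and match powers of x.
Initial conditions: a_0 = 2, a_1 = -1.
Setting the coefficient of each power of x to zero and solving order by order (substituting the coefficients already found):
  x^0: 2 a_2 - a_0 = 0  ->  2 a_2 = a_0 = 2  ->  a_2 = 1
  x^1: 6 a_3 - a_1 = 0  ->  6 a_3 = a_1 = -1  ->  a_3 = -1/6
  x^2: 12 a_4 - a_2 = 0  ->  12 a_4 = a_2 = 1  ->  a_4 = 1/12
  x^3: 20 a_5 - a_3 = 0  ->  20 a_5 = a_3 = -1/6  ->  a_5 = -1/120
Truncated series: y(x) = 2 - x + x^2 - (1/6) x^3 + (1/12) x^4 - (1/120) x^5 + O(x^6).

a_0 = 2; a_1 = -1; a_2 = 1; a_3 = -1/6; a_4 = 1/12; a_5 = -1/120


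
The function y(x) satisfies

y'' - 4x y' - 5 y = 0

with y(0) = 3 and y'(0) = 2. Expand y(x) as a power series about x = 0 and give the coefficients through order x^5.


Ansatz: y(x) = sum_{n>=0} a_n x^n, so y'(x) = sum_{n>=1} n a_n x^(n-1) and y''(x) = sum_{n>=2} n(n-1) a_n x^(n-2).
Substitute into P(x) y'' + Q(x) y' + R(x) y = 0 with P(x) = 1, Q(x) = -4x, R(x) = -5, and match powers of x.
Initial conditions: a_0 = 3, a_1 = 2.
Setting the coefficient of each power of x to zero and solving order by order (substituting the coefficients already found):
  x^0: 2 a_2 - 5 a_0 = 0  ->  2 a_2 = 5 a_0 = 15  ->  a_2 = 15/2
  x^1: 6 a_3 - 9 a_1 = 0  ->  6 a_3 = 9 a_1 = 18  ->  a_3 = 3
  x^2: 12 a_4 - 13 a_2 = 0  ->  12 a_4 = 13 a_2 = 195/2  ->  a_4 = 65/8
  x^3: 20 a_5 - 17 a_3 = 0  ->  20 a_5 = 17 a_3 = 51  ->  a_5 = 51/20
Truncated series: y(x) = 3 + 2 x + (15/2) x^2 + 3 x^3 + (65/8) x^4 + (51/20) x^5 + O(x^6).

a_0 = 3; a_1 = 2; a_2 = 15/2; a_3 = 3; a_4 = 65/8; a_5 = 51/20


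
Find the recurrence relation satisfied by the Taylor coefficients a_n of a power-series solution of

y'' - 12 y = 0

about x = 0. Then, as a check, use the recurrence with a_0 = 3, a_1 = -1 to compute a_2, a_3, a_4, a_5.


Substitute y = sum_n a_n x^n into y'' + (const) y = 0.
y''(x) = sum_{n>=0} (n+2)(n+1) a_{n+2} x^n.
The ODE becomes sum_n [(n+2)(n+1) a_{n+2} - 12 a_n] x^n = 0.
Setting each coefficient to zero gives the recurrence:
  (n+2)(n+1) a_{n+2} - 12 a_n = 0,
  a_{n+2} = 12 / ((n+1)(n+2)) a_n.

Check with a_0 = 3, a_1 = -1 (apply the recurrence for n = 0, 1, 2, 3): a_0 = 3, a_1 = -1, a_2 = 18, a_3 = -2, a_4 = 18, a_5 = -6/5.

a_{n+2} = 12/((n+1)(n+2)) * a_n; check: a_0 = 3, a_1 = -1, a_2 = 18, a_3 = -2, a_4 = 18, a_5 = -6/5


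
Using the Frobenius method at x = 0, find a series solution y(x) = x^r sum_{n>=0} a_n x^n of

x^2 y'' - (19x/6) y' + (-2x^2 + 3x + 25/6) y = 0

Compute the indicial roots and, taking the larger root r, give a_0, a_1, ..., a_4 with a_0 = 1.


Write in Frobenius form y'' + (p(x)/x) y' + (q(x)/x^2) y = 0:
  p(x) = -19/6,  q(x) = -2x^2 + 3x + 25/6.
Indicial equation: r(r-1) + (-19/6) r + (25/6) = 0 -> roots r_1 = 5/2, r_2 = 5/3.
Take r = r_1 = 5/2. Let y(x) = x^r sum_{n>=0} a_n x^n with a_0 = 1.
Substitute y = x^r sum a_n x^n and match x^{r+n}. The recurrence is
  D(n) a_n + 3 a_{n-1} - 2 a_{n-2} = 0,  where D(n) = (r+n)(r+n-1) + (-19/6)(r+n) + (25/6).
  a_n = [-3 a_{n-1} + 2 a_{n-2}] / D(n).
Since the indicial polynomial factors as (r - r_1)(r - r_2), D(n) = (r_1 + n - r_1)(r_1 + n - r_2) = n(n + 5/6).
Evaluating step by step (a_0 = 1):
  n = 1: D(1) = 1(1 + 5/6) = 11/6; numerator = -3(1) = -3; a_1 = (-3)/(11/6) = -18/11
  n = 2: D(2) = 2(2 + 5/6) = 17/3; numerator = -3(-18/11) + 2(1) = 76/11; a_2 = (76/11)/(17/3) = 228/187
  n = 3: D(3) = 3(3 + 5/6) = 23/2; numerator = -3(228/187) + 2(-18/11) = -1296/187; a_3 = (-1296/187)/(23/2) = -2592/4301
  n = 4: D(4) = 4(4 + 5/6) = 58/3; numerator = -3(-2592/4301) + 2(228/187) = 18264/4301; a_4 = (18264/4301)/(58/3) = 27396/124729

r = 5/2; a_0 = 1; a_1 = -18/11; a_2 = 228/187; a_3 = -2592/4301; a_4 = 27396/124729


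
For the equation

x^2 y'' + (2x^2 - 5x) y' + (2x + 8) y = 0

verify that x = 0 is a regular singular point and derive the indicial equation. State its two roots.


Divide by x^2 to reach normal form y'' + P_1(x) y' + P_2(x) y = 0 with P_1(x) = 2 - 5/x and P_2(x) = 2/x + 8/x^2.
x = 0 is a singular point because the y'-coefficient 2 - 5/x has a pole at x = 0 and the y-coefficient 2/x + 8/x^2 has a pole at x = 0.
It is a regular singular point because x P_1(x) = p(x) = 2x - 5 and x^2 P_2(x) = q(x) = 2x + 8 are polynomials, hence analytic at x = 0.
p(0) = -5,  q(0) = 8.
Indicial equation: r(r-1) + p(0) r + q(0) = 0, i.e. r^2 + (p(0) - 1) r + q(0) = 0, i.e. r^2 - 6 r + 8 = 0.
Discriminant: (-6)^2 - 4(8) = 4, so r = (6 ± 2)/2.
Solving: r_1 = 4, r_2 = 2.

indicial: r^2 - 6 r + 8 = 0; roots r_1 = 4, r_2 = 2


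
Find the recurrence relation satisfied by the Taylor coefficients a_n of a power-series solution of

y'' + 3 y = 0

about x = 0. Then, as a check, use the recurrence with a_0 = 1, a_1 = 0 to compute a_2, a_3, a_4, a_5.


Substitute y = sum_n a_n x^n into y'' + (const) y = 0.
y''(x) = sum_{n>=0} (n+2)(n+1) a_{n+2} x^n.
The ODE becomes sum_n [(n+2)(n+1) a_{n+2} + 3 a_n] x^n = 0.
Setting each coefficient to zero gives the recurrence:
  (n+2)(n+1) a_{n+2} + 3 a_n = 0,
  a_{n+2} = -3 / ((n+1)(n+2)) a_n.

Check with a_0 = 1, a_1 = 0 (apply the recurrence for n = 0, 1, 2, 3): a_0 = 1, a_1 = 0, a_2 = -3/2, a_3 = 0, a_4 = 3/8, a_5 = 0.

a_{n+2} = -3/((n+1)(n+2)) * a_n; check: a_0 = 1, a_1 = 0, a_2 = -3/2, a_3 = 0, a_4 = 3/8, a_5 = 0


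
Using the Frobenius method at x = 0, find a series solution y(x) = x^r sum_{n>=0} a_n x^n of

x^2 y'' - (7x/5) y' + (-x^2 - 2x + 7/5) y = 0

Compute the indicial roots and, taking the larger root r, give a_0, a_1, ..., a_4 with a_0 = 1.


Write in Frobenius form y'' + (p(x)/x) y' + (q(x)/x^2) y = 0:
  p(x) = -7/5,  q(x) = -x^2 - 2x + 7/5.
Indicial equation: r(r-1) + (-7/5) r + (7/5) = 0 -> roots r_1 = 7/5, r_2 = 1.
Take r = r_1 = 7/5. Let y(x) = x^r sum_{n>=0} a_n x^n with a_0 = 1.
Substitute y = x^r sum a_n x^n and match x^{r+n}. The recurrence is
  D(n) a_n - 2 a_{n-1} - 1 a_{n-2} = 0,  where D(n) = (r+n)(r+n-1) + (-7/5)(r+n) + (7/5).
  a_n = [2 a_{n-1} + 1 a_{n-2}] / D(n).
Since the indicial polynomial factors as (r - r_1)(r - r_2), D(n) = (r_1 + n - r_1)(r_1 + n - r_2) = n(n + 2/5).
Evaluating step by step (a_0 = 1):
  n = 1: D(1) = 1(1 + 2/5) = 7/5; numerator = 2(1) = 2; a_1 = (2)/(7/5) = 10/7
  n = 2: D(2) = 2(2 + 2/5) = 24/5; numerator = 2(10/7) + 1(1) = 27/7; a_2 = (27/7)/(24/5) = 45/56
  n = 3: D(3) = 3(3 + 2/5) = 51/5; numerator = 2(45/56) + 1(10/7) = 85/28; a_3 = (85/28)/(51/5) = 25/84
  n = 4: D(4) = 4(4 + 2/5) = 88/5; numerator = 2(25/84) + 1(45/56) = 235/168; a_4 = (235/168)/(88/5) = 1175/14784

r = 7/5; a_0 = 1; a_1 = 10/7; a_2 = 45/56; a_3 = 25/84; a_4 = 1175/14784


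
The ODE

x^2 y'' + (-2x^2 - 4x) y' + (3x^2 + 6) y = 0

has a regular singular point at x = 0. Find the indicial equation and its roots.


Divide by x^2 to reach normal form y'' + P_1(x) y' + P_2(x) y = 0 with P_1(x) = -2 - 4/x and P_2(x) = 3 + 6/x^2.
x = 0 is a singular point because the y'-coefficient -2 - 4/x has a pole at x = 0 and the y-coefficient 3 + 6/x^2 has a pole at x = 0.
It is a regular singular point because x P_1(x) = p(x) = -2x - 4 and x^2 P_2(x) = q(x) = 3x^2 + 6 are polynomials, hence analytic at x = 0.
p(0) = -4,  q(0) = 6.
Indicial equation: r(r-1) + p(0) r + q(0) = 0, i.e. r^2 + (p(0) - 1) r + q(0) = 0, i.e. r^2 - 5 r + 6 = 0.
Discriminant: (-5)^2 - 4(6) = 1, so r = (5 ± 1)/2.
Solving: r_1 = 3, r_2 = 2.

indicial: r^2 - 5 r + 6 = 0; roots r_1 = 3, r_2 = 2


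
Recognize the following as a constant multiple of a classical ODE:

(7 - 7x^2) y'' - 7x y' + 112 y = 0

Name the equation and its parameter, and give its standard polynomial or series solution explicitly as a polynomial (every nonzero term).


All three coefficients share the factor 7; dividing through by 7 gives  (1 - x^2) y'' - x y' + 16 y = 0.
This matches the Chebyshev equation (1 - x^2) y'' - x y' + n^2 y = 0 (note the -x y' term, not -2x y') with n^2 = 16, so n = 4; the polynomial solution is T_4(x).
With y = sum_k a_k x^k, matching x^k gives (k+2)(k+1) a_{k+2} = (k^2 - n^2) a_k = (k - 4)(k + 4) a_k. The right side vanishes at k = 4, so the series with the parity of 4 terminates at degree 4.
Standard normalization: leading coefficient of T_n is 2^(n-1), so a_4 = 2^3 = 8. Work downward with a_k = (k+1)(k+2) a_{k+2} / ((k - 4)(k + 4)):
  a_2 = (3)(4)(8) / ((2 - 4)(2 + 4)) = 96/(-12) = -8
  a_0 = (1)(2)(-8) / ((0 - 4)(0 + 4)) = -16/(-16) = 1
Hence T_4(x) = 8 x^4 - 8 x^2 + 1.

T_4(x); series = 8 x^4 - 8 x^2 + 1


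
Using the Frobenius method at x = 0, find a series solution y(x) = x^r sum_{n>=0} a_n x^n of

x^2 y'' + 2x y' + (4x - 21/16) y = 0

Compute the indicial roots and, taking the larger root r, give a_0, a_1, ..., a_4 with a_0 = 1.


Write in Frobenius form y'' + (p(x)/x) y' + (q(x)/x^2) y = 0:
  p(x) = 2,  q(x) = 4x - 21/16.
Indicial equation: r(r-1) + (2) r + (-21/16) = 0 -> roots r_1 = 3/4, r_2 = -7/4.
Take r = r_1 = 3/4. Let y(x) = x^r sum_{n>=0} a_n x^n with a_0 = 1.
Substitute y = x^r sum a_n x^n and match x^{r+n}. The recurrence is
  D(n) a_n + 4 a_{n-1} = 0,  where D(n) = (r+n)(r+n-1) + (2)(r+n) + (-21/16).
  a_n = -4 / D(n) * a_{n-1}.
Since the indicial polynomial factors as (r - r_1)(r - r_2), D(n) = (r_1 + n - r_1)(r_1 + n - r_2) = n(n + 5/2).
Evaluating step by step (a_0 = 1):
  n = 1: D(1) = 1(1 + 5/2) = 7/2; numerator = -4(1) = -4; a_1 = (-4)/(7/2) = -8/7
  n = 2: D(2) = 2(2 + 5/2) = 9; numerator = -4(-8/7) = 32/7; a_2 = (32/7)/(9) = 32/63
  n = 3: D(3) = 3(3 + 5/2) = 33/2; numerator = -4(32/63) = -128/63; a_3 = (-128/63)/(33/2) = -256/2079
  n = 4: D(4) = 4(4 + 5/2) = 26; numerator = -4(-256/2079) = 1024/2079; a_4 = (1024/2079)/(26) = 512/27027

r = 3/4; a_0 = 1; a_1 = -8/7; a_2 = 32/63; a_3 = -256/2079; a_4 = 512/27027


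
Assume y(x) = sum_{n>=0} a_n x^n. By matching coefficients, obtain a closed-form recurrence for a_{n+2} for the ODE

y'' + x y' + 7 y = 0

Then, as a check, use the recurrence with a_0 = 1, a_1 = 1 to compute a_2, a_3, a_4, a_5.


Substitute y = sum_n a_n x^n.
y''(x) has coefficient (n+2)(n+1) a_{n+2} at x^n;
x y'(x) has coefficient n a_n at x^n (shift);
7 y(x) has coefficient 7 a_n at x^n.
Matching x^n: (n+2)(n+1) a_{n+2} + (n + 7) a_n = 0.
Thus a_{n+2} = (-n - 7) / ((n+1)(n+2)) * a_n.

Check with a_0 = 1, a_1 = 1 (apply the recurrence for n = 0, 1, 2, 3): a_0 = 1, a_1 = 1, a_2 = -7/2, a_3 = -4/3, a_4 = 21/8, a_5 = 2/3.

a_(n+2) = (-n - 7) / ((n+1)(n+2)) * a_n; check: a_0 = 1, a_1 = 1, a_2 = -7/2, a_3 = -4/3, a_4 = 21/8, a_5 = 2/3


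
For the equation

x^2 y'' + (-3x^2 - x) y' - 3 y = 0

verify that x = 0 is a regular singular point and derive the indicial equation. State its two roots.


Divide by x^2 to reach normal form y'' + P_1(x) y' + P_2(x) y = 0 with P_1(x) = -3 - 1/x and P_2(x) = -3/x^2.
x = 0 is a singular point because the y'-coefficient -3 - 1/x has a pole at x = 0 and the y-coefficient -3/x^2 has a pole at x = 0.
It is a regular singular point because x P_1(x) = p(x) = -3x - 1 and x^2 P_2(x) = q(x) = -3 are polynomials, hence analytic at x = 0.
p(0) = -1,  q(0) = -3.
Indicial equation: r(r-1) + p(0) r + q(0) = 0, i.e. r^2 + (p(0) - 1) r + q(0) = 0, i.e. r^2 - 2 r - 3 = 0.
Discriminant: (-2)^2 - 4(-3) = 16, so r = (2 ± 4)/2.
Solving: r_1 = 3, r_2 = -1.

indicial: r^2 - 2 r - 3 = 0; roots r_1 = 3, r_2 = -1


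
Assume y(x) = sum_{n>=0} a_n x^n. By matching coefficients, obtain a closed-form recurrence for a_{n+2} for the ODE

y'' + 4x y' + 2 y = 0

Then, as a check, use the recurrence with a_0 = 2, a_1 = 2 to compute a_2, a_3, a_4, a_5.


Substitute y = sum_n a_n x^n.
y''(x) has coefficient (n+2)(n+1) a_{n+2} at x^n;
4 x y'(x) has coefficient 4 n a_n at x^n (shift);
2 y(x) has coefficient 2 a_n at x^n.
Matching x^n: (n+2)(n+1) a_{n+2} + (4n + 2) a_n = 0.
Thus a_{n+2} = (-4n - 2) / ((n+1)(n+2)) * a_n.

Check with a_0 = 2, a_1 = 2 (apply the recurrence for n = 0, 1, 2, 3): a_0 = 2, a_1 = 2, a_2 = -2, a_3 = -2, a_4 = 5/3, a_5 = 7/5.

a_(n+2) = (-4n - 2) / ((n+1)(n+2)) * a_n; check: a_0 = 2, a_1 = 2, a_2 = -2, a_3 = -2, a_4 = 5/3, a_5 = 7/5


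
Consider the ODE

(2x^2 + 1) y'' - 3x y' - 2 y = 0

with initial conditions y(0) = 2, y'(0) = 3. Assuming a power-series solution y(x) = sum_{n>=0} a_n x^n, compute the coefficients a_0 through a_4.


Ansatz: y(x) = sum_{n>=0} a_n x^n, so y'(x) = sum_{n>=1} n a_n x^(n-1) and y''(x) = sum_{n>=2} n(n-1) a_n x^(n-2).
Substitute into P(x) y'' + Q(x) y' + R(x) y = 0 with P(x) = 2x^2 + 1, Q(x) = -3x, R(x) = -2, and match powers of x.
Initial conditions: a_0 = 2, a_1 = 3.
Setting the coefficient of each power of x to zero and solving order by order (substituting the coefficients already found):
  x^0: 2 a_2 - 2 a_0 = 0  ->  2 a_2 = 2 a_0 = 4  ->  a_2 = 2
  x^1: 6 a_3 - 5 a_1 = 0  ->  6 a_3 = 5 a_1 = 15  ->  a_3 = 5/2
  x^2: 12 a_4 - 4 a_2 = 0  ->  12 a_4 = 4 a_2 = 8  ->  a_4 = 2/3
Truncated series: y(x) = 2 + 3 x + 2 x^2 + (5/2) x^3 + (2/3) x^4 + O(x^5).

a_0 = 2; a_1 = 3; a_2 = 2; a_3 = 5/2; a_4 = 2/3


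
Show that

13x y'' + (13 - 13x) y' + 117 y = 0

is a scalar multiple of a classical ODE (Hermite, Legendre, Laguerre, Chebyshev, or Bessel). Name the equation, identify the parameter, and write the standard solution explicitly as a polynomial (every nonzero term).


All three coefficients share the factor 13; dividing through by 13 gives  x y'' + (1 - x) y' + 9 y = 0.
This matches the Laguerre equation x y'' + (1 - x) y' + n y = 0 with n = 9; the polynomial solution is L_9(x).
With y = sum_k a_k x^k, matching x^k gives (k+1)k a_{k+1} + (k+1) a_{k+1} - k a_k + n a_k = 0, i.e. (k+1)^2 a_{k+1} = (k - n) a_k = (k - 9) a_k. The right side vanishes at k = 9, so the series terminates at degree 9.
Standard normalization L_n(0) = 1 gives a_0 = 1. Work upward with a_{k+1} = (k - 9) a_k / (k+1)^2:
  a_1 = (0 - 9)(1) / 1^2 = -9/1 = -9
  a_2 = (1 - 9)(-9) / 2^2 = 72/4 = 18
  a_3 = (2 - 9)(18) / 3^2 = -126/9 = -14
  a_4 = (3 - 9)(-14) / 4^2 = 84/16 = 21/4
  a_5 = (4 - 9)(21/4) / 5^2 = (-105/4)/25 = -21/20
  a_6 = (5 - 9)(-21/20) / 6^2 = (21/5)/36 = 7/60
  a_7 = (6 - 9)(7/60) / 7^2 = (-7/20)/49 = -1/140
  a_8 = (7 - 9)(-1/140) / 8^2 = (1/70)/64 = 1/4480
  a_9 = (8 - 9)(1/4480) / 9^2 = (-1/4480)/81 = -1/362880
Hence L_9(x) = -x^9/362880 + x^8/4480 - x^7/140 + 7 x^6/60 - 21 x^5/20 + 21 x^4/4 - 14 x^3 + 18 x^2 - 9 x + 1.

L_9(x); series = -x^9/362880 + x^8/4480 - x^7/140 + 7 x^6/60 - 21 x^5/20 + 21 x^4/4 - 14 x^3 + 18 x^2 - 9 x + 1


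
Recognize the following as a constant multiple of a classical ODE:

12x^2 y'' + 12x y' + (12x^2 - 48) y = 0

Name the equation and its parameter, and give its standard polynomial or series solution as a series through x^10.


All three coefficients share the factor 12; dividing through by 12 gives  x^2 y'' + x y' + (x^2 - 4) y = 0.
This matches the Bessel equation x^2 y'' + x y' + (x^2 - nu^2) y = 0 with nu^2 = 4, so nu = 2; the solution bounded at x = 0 is J_2(x).
Frobenius at x = 0: indicial roots ±nu; for r = nu the recurrence k(k + 2nu) c_k = -c_{k-2} gives the standard series J_nu(x) = sum_{k>=0} (-1)^k / (k! (k+nu)!) (x/2)^(2k+nu). Evaluate the first 5 terms:
  k = 0: (-1)^0 / (0! * 2! * 2^2) x^2 = 1/(1*2*4) x^2 = (1/8) x^2
  k = 1: (-1)^1 / (1! * 3! * 2^4) x^4 = -1/(1*6*16) x^4 = (-1/96) x^4
  k = 2: (-1)^2 / (2! * 4! * 2^6) x^6 = 1/(2*24*64) x^6 = (1/3072) x^6
  k = 3: (-1)^3 / (3! * 5! * 2^8) x^8 = -1/(6*120*256) x^8 = (-1/184320) x^8
  k = 4: (-1)^4 / (4! * 6! * 2^10) x^10 = 1/(24*720*1024) x^10 = (1/17694720) x^10
Hence J_2(x) = x^10/17694720 - x^8/184320 + x^6/3072 - x^4/96 + x^2/8 + ....

J_2(x); series = x^10/17694720 - x^8/184320 + x^6/3072 - x^4/96 + x^2/8


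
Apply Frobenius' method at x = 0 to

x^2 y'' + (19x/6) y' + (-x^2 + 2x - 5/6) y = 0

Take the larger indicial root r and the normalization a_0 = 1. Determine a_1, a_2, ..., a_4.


Write in Frobenius form y'' + (p(x)/x) y' + (q(x)/x^2) y = 0:
  p(x) = 19/6,  q(x) = -x^2 + 2x - 5/6.
Indicial equation: r(r-1) + (19/6) r + (-5/6) = 0 -> roots r_1 = 1/3, r_2 = -5/2.
Take r = r_1 = 1/3. Let y(x) = x^r sum_{n>=0} a_n x^n with a_0 = 1.
Substitute y = x^r sum a_n x^n and match x^{r+n}. The recurrence is
  D(n) a_n + 2 a_{n-1} - 1 a_{n-2} = 0,  where D(n) = (r+n)(r+n-1) + (19/6)(r+n) + (-5/6).
  a_n = [-2 a_{n-1} + 1 a_{n-2}] / D(n).
Since the indicial polynomial factors as (r - r_1)(r - r_2), D(n) = (r_1 + n - r_1)(r_1 + n - r_2) = n(n + 17/6).
Evaluating step by step (a_0 = 1):
  n = 1: D(1) = 1(1 + 17/6) = 23/6; numerator = -2(1) = -2; a_1 = (-2)/(23/6) = -12/23
  n = 2: D(2) = 2(2 + 17/6) = 29/3; numerator = -2(-12/23) + 1(1) = 47/23; a_2 = (47/23)/(29/3) = 141/667
  n = 3: D(3) = 3(3 + 17/6) = 35/2; numerator = -2(141/667) + 1(-12/23) = -630/667; a_3 = (-630/667)/(35/2) = -36/667
  n = 4: D(4) = 4(4 + 17/6) = 82/3; numerator = -2(-36/667) + 1(141/667) = 213/667; a_4 = (213/667)/(82/3) = 639/54694

r = 1/3; a_0 = 1; a_1 = -12/23; a_2 = 141/667; a_3 = -36/667; a_4 = 639/54694


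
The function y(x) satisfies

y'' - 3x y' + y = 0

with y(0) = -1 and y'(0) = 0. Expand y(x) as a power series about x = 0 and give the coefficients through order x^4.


Ansatz: y(x) = sum_{n>=0} a_n x^n, so y'(x) = sum_{n>=1} n a_n x^(n-1) and y''(x) = sum_{n>=2} n(n-1) a_n x^(n-2).
Substitute into P(x) y'' + Q(x) y' + R(x) y = 0 with P(x) = 1, Q(x) = -3x, R(x) = 1, and match powers of x.
Initial conditions: a_0 = -1, a_1 = 0.
Setting the coefficient of each power of x to zero and solving order by order (substituting the coefficients already found):
  x^0: 2 a_2 + a_0 = 0  ->  2 a_2 = -a_0 = 1  ->  a_2 = 1/2
  x^1: 6 a_3 - 2 a_1 = 0  ->  6 a_3 = 2 a_1 = 0  ->  a_3 = 0
  x^2: 12 a_4 - 5 a_2 = 0  ->  12 a_4 = 5 a_2 = 5/2  ->  a_4 = 5/24
Truncated series: y(x) = -1 + (1/2) x^2 + (5/24) x^4 + O(x^5).

a_0 = -1; a_1 = 0; a_2 = 1/2; a_3 = 0; a_4 = 5/24


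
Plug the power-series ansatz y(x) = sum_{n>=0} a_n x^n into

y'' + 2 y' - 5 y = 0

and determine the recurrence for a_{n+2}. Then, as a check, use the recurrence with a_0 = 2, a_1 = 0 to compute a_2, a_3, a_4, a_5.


Substitute y = sum_n a_n x^n.
y''(x) has coefficient (n+2)(n+1) a_{n+2} at x^n;
2 y'(x) has coefficient 2 (n+1) a_{n+1} at x^n;
-5 y(x) has coefficient -5 a_n at x^n.
Matching x^n: (n+2)(n+1) a_{n+2} + 2 (n+1) a_{n+1} - 5 a_n = 0.
Thus a_{n+2} = [-2 (n+1) a_{n+1} + 5 a_n] / ((n+1)(n+2)).

Check with a_0 = 2, a_1 = 0 (apply the recurrence for n = 0, 1, 2, 3): a_0 = 2, a_1 = 0, a_2 = 5, a_3 = -10/3, a_4 = 15/4, a_5 = -7/3.

a_(n+2) = [-2 (n+1) a_(n+1) + 5 a_n] / ((n+1)(n+2)); check: a_0 = 2, a_1 = 0, a_2 = 5, a_3 = -10/3, a_4 = 15/4, a_5 = -7/3


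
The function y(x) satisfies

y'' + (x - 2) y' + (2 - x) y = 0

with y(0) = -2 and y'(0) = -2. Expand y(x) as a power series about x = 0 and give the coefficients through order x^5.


Ansatz: y(x) = sum_{n>=0} a_n x^n, so y'(x) = sum_{n>=1} n a_n x^(n-1) and y''(x) = sum_{n>=2} n(n-1) a_n x^(n-2).
Substitute into P(x) y'' + Q(x) y' + R(x) y = 0 with P(x) = 1, Q(x) = x - 2, R(x) = 2 - x, and match powers of x.
Initial conditions: a_0 = -2, a_1 = -2.
Setting the coefficient of each power of x to zero and solving order by order (substituting the coefficients already found):
  x^0: 2 a_2 - 2 a_1 + 2 a_0 = 0  ->  2 a_2 = 2 a_1 - 2 a_0 = 0  ->  a_2 = 0
  x^1: 6 a_3 - 4 a_2 + 3 a_1 - a_0 = 0  ->  6 a_3 = 4 a_2 - 3 a_1 + a_0 = 4  ->  a_3 = 2/3
  x^2: 12 a_4 - 6 a_3 + 4 a_2 - a_1 = 0  ->  12 a_4 = 6 a_3 - 4 a_2 + a_1 = 2  ->  a_4 = 1/6
  x^3: 20 a_5 - 8 a_4 + 5 a_3 - a_2 = 0  ->  20 a_5 = 8 a_4 - 5 a_3 + a_2 = -2  ->  a_5 = -1/10
Truncated series: y(x) = -2 - 2 x + (2/3) x^3 + (1/6) x^4 - (1/10) x^5 + O(x^6).

a_0 = -2; a_1 = -2; a_2 = 0; a_3 = 2/3; a_4 = 1/6; a_5 = -1/10
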